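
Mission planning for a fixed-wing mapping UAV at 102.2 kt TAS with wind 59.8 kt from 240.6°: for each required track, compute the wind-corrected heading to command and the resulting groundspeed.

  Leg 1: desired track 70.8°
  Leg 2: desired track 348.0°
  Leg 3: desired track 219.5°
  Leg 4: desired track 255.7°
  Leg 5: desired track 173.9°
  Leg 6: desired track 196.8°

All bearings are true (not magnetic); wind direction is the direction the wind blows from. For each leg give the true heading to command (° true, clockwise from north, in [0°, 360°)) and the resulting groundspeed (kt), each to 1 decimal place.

Leg 1: desired track 70.8°; wind correction +5.9° → command heading 76.7°, groundspeed 160.5 kt
Leg 2: desired track 348.0°; wind correction -33.9° → command heading 314.1°, groundspeed 102.7 kt
Leg 3: desired track 219.5°; wind correction +12.2° → command heading 231.7°, groundspeed 44.1 kt
Leg 4: desired track 255.7°; wind correction -8.8° → command heading 246.9°, groundspeed 43.3 kt
Leg 5: desired track 173.9°; wind correction +32.5° → command heading 206.4°, groundspeed 62.5 kt
Leg 6: desired track 196.8°; wind correction +23.9° → command heading 220.7°, groundspeed 50.3 kt

Leg 1: heading=76.7°, groundspeed=160.5 kt
Leg 2: heading=314.1°, groundspeed=102.7 kt
Leg 3: heading=231.7°, groundspeed=44.1 kt
Leg 4: heading=246.9°, groundspeed=43.3 kt
Leg 5: heading=206.4°, groundspeed=62.5 kt
Leg 6: heading=220.7°, groundspeed=50.3 kt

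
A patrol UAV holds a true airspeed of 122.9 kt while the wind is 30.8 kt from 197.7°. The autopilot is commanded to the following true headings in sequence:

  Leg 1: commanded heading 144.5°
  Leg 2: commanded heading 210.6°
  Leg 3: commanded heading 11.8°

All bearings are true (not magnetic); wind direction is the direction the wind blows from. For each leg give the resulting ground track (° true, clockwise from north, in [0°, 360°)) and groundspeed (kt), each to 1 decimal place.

Leg 1: heading 144.5°; drift -13.3° → track 131.2°, groundspeed 107.3 kt
Leg 2: heading 210.6°; drift +4.2° → track 214.8°, groundspeed 93.1 kt
Leg 3: heading 11.8°; drift +1.2° → track 13.0°, groundspeed 153.6 kt

Leg 1: track=131.2°, groundspeed=107.3 kt
Leg 2: track=214.8°, groundspeed=93.1 kt
Leg 3: track=13.0°, groundspeed=153.6 kt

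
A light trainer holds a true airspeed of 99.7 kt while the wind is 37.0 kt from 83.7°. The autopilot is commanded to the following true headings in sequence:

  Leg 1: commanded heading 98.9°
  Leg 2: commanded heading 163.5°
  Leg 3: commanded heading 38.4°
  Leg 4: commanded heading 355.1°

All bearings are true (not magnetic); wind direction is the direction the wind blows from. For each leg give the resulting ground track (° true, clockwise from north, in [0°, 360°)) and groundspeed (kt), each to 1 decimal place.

Leg 1: track=107.5°, groundspeed=64.7 kt
Leg 2: track=184.9°, groundspeed=100.0 kt
Leg 3: track=18.8°, groundspeed=78.2 kt
Leg 4: track=334.6°, groundspeed=105.5 kt

Leg 1: heading 98.9°; drift +8.6° → track 107.5°, groundspeed 64.7 kt
Leg 2: heading 163.5°; drift +21.4° → track 184.9°, groundspeed 100.0 kt
Leg 3: heading 38.4°; drift -19.6° → track 18.8°, groundspeed 78.2 kt
Leg 4: heading 355.1°; drift -20.5° → track 334.6°, groundspeed 105.5 kt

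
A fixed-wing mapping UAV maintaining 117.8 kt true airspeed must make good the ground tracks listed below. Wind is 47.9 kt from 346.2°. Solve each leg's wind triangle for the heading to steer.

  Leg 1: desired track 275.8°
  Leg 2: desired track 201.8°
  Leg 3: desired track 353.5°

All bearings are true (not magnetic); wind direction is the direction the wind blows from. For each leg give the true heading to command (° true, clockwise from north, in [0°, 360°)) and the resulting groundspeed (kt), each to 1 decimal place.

Leg 1: heading=298.3°, groundspeed=92.7 kt
Leg 2: heading=215.5°, groundspeed=153.4 kt
Leg 3: heading=350.5°, groundspeed=70.1 kt

Leg 1: desired track 275.8°; wind correction +22.5° → command heading 298.3°, groundspeed 92.7 kt
Leg 2: desired track 201.8°; wind correction +13.7° → command heading 215.5°, groundspeed 153.4 kt
Leg 3: desired track 353.5°; wind correction -3.0° → command heading 350.5°, groundspeed 70.1 kt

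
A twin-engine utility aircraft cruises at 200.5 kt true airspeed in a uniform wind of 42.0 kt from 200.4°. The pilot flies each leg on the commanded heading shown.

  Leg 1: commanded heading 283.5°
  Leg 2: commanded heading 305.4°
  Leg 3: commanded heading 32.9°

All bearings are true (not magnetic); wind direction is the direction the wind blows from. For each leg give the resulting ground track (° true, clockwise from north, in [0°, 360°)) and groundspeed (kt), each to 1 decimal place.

Leg 1: heading 283.5°; drift +12.0° → track 295.5°, groundspeed 199.9 kt
Leg 2: heading 305.4°; drift +10.9° → track 316.3°, groundspeed 215.2 kt
Leg 3: heading 32.9°; drift -2.2° → track 30.7°, groundspeed 241.7 kt

Leg 1: track=295.5°, groundspeed=199.9 kt
Leg 2: track=316.3°, groundspeed=215.2 kt
Leg 3: track=30.7°, groundspeed=241.7 kt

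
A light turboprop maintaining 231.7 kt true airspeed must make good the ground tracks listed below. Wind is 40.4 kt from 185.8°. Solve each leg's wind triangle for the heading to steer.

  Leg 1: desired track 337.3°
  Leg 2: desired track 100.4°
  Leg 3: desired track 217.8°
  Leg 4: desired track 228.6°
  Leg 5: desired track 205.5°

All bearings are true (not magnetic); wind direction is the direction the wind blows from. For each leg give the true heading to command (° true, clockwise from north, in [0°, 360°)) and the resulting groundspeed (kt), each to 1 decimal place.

Leg 1: desired track 337.3°; wind correction -4.8° → command heading 332.5°, groundspeed 266.4 kt
Leg 2: desired track 100.4°; wind correction +10.0° → command heading 110.4°, groundspeed 224.9 kt
Leg 3: desired track 217.8°; wind correction -5.3° → command heading 212.5°, groundspeed 196.4 kt
Leg 4: desired track 228.6°; wind correction -6.8° → command heading 221.8°, groundspeed 200.4 kt
Leg 5: desired track 205.5°; wind correction -3.4° → command heading 202.1°, groundspeed 193.3 kt

Leg 1: heading=332.5°, groundspeed=266.4 kt
Leg 2: heading=110.4°, groundspeed=224.9 kt
Leg 3: heading=212.5°, groundspeed=196.4 kt
Leg 4: heading=221.8°, groundspeed=200.4 kt
Leg 5: heading=202.1°, groundspeed=193.3 kt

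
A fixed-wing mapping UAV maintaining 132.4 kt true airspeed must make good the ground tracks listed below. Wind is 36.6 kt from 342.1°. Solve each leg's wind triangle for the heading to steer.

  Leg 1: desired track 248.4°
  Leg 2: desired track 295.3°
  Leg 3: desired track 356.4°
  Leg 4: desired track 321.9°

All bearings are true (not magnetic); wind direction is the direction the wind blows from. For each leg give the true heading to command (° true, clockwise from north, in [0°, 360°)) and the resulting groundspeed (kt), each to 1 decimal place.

Leg 1: heading=264.4°, groundspeed=129.6 kt
Leg 2: heading=306.9°, groundspeed=104.6 kt
Leg 3: heading=352.5°, groundspeed=96.6 kt
Leg 4: heading=327.4°, groundspeed=97.4 kt

Leg 1: desired track 248.4°; wind correction +16.0° → command heading 264.4°, groundspeed 129.6 kt
Leg 2: desired track 295.3°; wind correction +11.6° → command heading 306.9°, groundspeed 104.6 kt
Leg 3: desired track 356.4°; wind correction -3.9° → command heading 352.5°, groundspeed 96.6 kt
Leg 4: desired track 321.9°; wind correction +5.5° → command heading 327.4°, groundspeed 97.4 kt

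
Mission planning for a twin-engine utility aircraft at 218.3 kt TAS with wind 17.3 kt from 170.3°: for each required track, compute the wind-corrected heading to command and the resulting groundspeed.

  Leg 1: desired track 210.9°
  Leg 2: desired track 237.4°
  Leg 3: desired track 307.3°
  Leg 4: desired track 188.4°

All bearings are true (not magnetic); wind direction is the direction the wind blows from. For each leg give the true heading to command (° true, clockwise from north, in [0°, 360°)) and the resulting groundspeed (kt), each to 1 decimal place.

Leg 1: heading=207.9°, groundspeed=204.9 kt
Leg 2: heading=233.2°, groundspeed=211.0 kt
Leg 3: heading=304.2°, groundspeed=230.6 kt
Leg 4: heading=187.0°, groundspeed=201.8 kt

Leg 1: desired track 210.9°; wind correction -3.0° → command heading 207.9°, groundspeed 204.9 kt
Leg 2: desired track 237.4°; wind correction -4.2° → command heading 233.2°, groundspeed 211.0 kt
Leg 3: desired track 307.3°; wind correction -3.1° → command heading 304.2°, groundspeed 230.6 kt
Leg 4: desired track 188.4°; wind correction -1.4° → command heading 187.0°, groundspeed 201.8 kt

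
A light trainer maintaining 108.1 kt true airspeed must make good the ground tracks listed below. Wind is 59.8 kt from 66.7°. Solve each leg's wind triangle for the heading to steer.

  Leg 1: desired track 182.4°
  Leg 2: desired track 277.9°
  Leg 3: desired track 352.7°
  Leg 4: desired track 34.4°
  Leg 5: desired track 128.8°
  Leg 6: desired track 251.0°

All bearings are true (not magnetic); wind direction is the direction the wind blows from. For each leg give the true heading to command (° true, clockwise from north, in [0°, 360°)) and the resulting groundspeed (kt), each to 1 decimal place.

Leg 1: heading=152.5°, groundspeed=119.6 kt
Leg 2: heading=294.6°, groundspeed=154.7 kt
Leg 3: heading=24.8°, groundspeed=75.1 kt
Leg 4: heading=51.6°, groundspeed=52.7 kt
Leg 5: heading=99.5°, groundspeed=66.3 kt
Leg 6: heading=253.4°, groundspeed=167.6 kt

Leg 1: desired track 182.4°; wind correction -29.9° → command heading 152.5°, groundspeed 119.6 kt
Leg 2: desired track 277.9°; wind correction +16.7° → command heading 294.6°, groundspeed 154.7 kt
Leg 3: desired track 352.7°; wind correction +32.1° → command heading 24.8°, groundspeed 75.1 kt
Leg 4: desired track 34.4°; wind correction +17.2° → command heading 51.6°, groundspeed 52.7 kt
Leg 5: desired track 128.8°; wind correction -29.3° → command heading 99.5°, groundspeed 66.3 kt
Leg 6: desired track 251.0°; wind correction +2.4° → command heading 253.4°, groundspeed 167.6 kt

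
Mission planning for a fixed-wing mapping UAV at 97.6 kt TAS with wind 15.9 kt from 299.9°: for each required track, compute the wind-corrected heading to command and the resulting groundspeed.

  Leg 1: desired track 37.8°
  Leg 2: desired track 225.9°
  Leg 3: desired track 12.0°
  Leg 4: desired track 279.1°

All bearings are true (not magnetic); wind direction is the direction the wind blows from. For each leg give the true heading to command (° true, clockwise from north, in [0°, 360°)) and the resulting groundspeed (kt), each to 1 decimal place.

Leg 1: desired track 37.8°; wind correction -9.3° → command heading 28.5°, groundspeed 98.5 kt
Leg 2: desired track 225.9°; wind correction +9.0° → command heading 234.9°, groundspeed 92.0 kt
Leg 3: desired track 12.0°; wind correction -8.9° → command heading 3.1°, groundspeed 91.5 kt
Leg 4: desired track 279.1°; wind correction +3.3° → command heading 282.4°, groundspeed 82.6 kt

Leg 1: heading=28.5°, groundspeed=98.5 kt
Leg 2: heading=234.9°, groundspeed=92.0 kt
Leg 3: heading=3.1°, groundspeed=91.5 kt
Leg 4: heading=282.4°, groundspeed=82.6 kt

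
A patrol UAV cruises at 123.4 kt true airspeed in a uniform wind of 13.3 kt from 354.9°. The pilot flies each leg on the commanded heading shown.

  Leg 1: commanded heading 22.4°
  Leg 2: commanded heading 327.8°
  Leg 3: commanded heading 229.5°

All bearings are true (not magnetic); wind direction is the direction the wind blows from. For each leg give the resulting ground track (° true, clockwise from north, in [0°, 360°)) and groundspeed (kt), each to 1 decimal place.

Leg 1: track=25.5°, groundspeed=111.8 kt
Leg 2: track=324.7°, groundspeed=111.7 kt
Leg 3: track=224.8°, groundspeed=131.6 kt

Leg 1: heading 22.4°; drift +3.1° → track 25.5°, groundspeed 111.8 kt
Leg 2: heading 327.8°; drift -3.1° → track 324.7°, groundspeed 111.7 kt
Leg 3: heading 229.5°; drift -4.7° → track 224.8°, groundspeed 131.6 kt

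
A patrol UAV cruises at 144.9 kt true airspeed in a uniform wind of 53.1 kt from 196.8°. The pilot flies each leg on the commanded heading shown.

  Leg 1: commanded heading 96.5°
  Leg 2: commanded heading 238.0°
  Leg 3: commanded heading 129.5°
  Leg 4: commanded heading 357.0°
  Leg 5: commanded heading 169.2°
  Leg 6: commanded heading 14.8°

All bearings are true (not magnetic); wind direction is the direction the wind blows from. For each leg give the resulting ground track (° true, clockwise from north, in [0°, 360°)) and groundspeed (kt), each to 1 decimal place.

Leg 1: heading 96.5°; drift -18.7° → track 77.8°, groundspeed 163.0 kt
Leg 2: heading 238.0°; drift +18.4° → track 256.4°, groundspeed 110.6 kt
Leg 3: heading 129.5°; drift -21.5° → track 108.0°, groundspeed 133.7 kt
Leg 4: heading 357.0°; drift +5.3° → track 2.3°, groundspeed 195.7 kt
Leg 5: heading 169.2°; drift -14.1° → track 155.1°, groundspeed 100.9 kt
Leg 6: heading 14.8°; drift +0.5° → track 15.3°, groundspeed 198.0 kt

Leg 1: track=77.8°, groundspeed=163.0 kt
Leg 2: track=256.4°, groundspeed=110.6 kt
Leg 3: track=108.0°, groundspeed=133.7 kt
Leg 4: track=2.3°, groundspeed=195.7 kt
Leg 5: track=155.1°, groundspeed=100.9 kt
Leg 6: track=15.3°, groundspeed=198.0 kt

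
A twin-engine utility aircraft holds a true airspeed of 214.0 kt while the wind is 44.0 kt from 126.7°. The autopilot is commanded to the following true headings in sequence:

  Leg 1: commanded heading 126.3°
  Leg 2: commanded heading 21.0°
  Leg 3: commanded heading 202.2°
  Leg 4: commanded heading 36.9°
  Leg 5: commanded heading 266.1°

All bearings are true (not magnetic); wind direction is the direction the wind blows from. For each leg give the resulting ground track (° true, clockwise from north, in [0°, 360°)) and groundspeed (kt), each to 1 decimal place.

Leg 1: heading 126.3°; drift -0.1° → track 126.2°, groundspeed 170.0 kt
Leg 2: heading 21.0°; drift -10.6° → track 10.4°, groundspeed 229.8 kt
Leg 3: heading 202.2°; drift +11.9° → track 214.1°, groundspeed 207.4 kt
Leg 4: heading 36.9°; drift -11.6° → track 25.3°, groundspeed 218.3 kt
Leg 5: heading 266.1°; drift +6.6° → track 272.7°, groundspeed 249.1 kt

Leg 1: track=126.2°, groundspeed=170.0 kt
Leg 2: track=10.4°, groundspeed=229.8 kt
Leg 3: track=214.1°, groundspeed=207.4 kt
Leg 4: track=25.3°, groundspeed=218.3 kt
Leg 5: track=272.7°, groundspeed=249.1 kt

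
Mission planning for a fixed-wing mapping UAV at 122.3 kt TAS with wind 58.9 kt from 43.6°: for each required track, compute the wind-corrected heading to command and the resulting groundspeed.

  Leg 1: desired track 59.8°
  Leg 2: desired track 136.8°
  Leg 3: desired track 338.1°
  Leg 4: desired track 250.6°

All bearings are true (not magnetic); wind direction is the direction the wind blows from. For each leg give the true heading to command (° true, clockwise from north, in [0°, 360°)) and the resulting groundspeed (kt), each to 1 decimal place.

Leg 1: heading=52.1°, groundspeed=64.6 kt
Leg 2: heading=108.1°, groundspeed=110.5 kt
Leg 3: heading=4.1°, groundspeed=85.5 kt
Leg 4: heading=263.2°, groundspeed=171.8 kt

Leg 1: desired track 59.8°; wind correction -7.7° → command heading 52.1°, groundspeed 64.6 kt
Leg 2: desired track 136.8°; wind correction -28.7° → command heading 108.1°, groundspeed 110.5 kt
Leg 3: desired track 338.1°; wind correction +26.0° → command heading 4.1°, groundspeed 85.5 kt
Leg 4: desired track 250.6°; wind correction +12.6° → command heading 263.2°, groundspeed 171.8 kt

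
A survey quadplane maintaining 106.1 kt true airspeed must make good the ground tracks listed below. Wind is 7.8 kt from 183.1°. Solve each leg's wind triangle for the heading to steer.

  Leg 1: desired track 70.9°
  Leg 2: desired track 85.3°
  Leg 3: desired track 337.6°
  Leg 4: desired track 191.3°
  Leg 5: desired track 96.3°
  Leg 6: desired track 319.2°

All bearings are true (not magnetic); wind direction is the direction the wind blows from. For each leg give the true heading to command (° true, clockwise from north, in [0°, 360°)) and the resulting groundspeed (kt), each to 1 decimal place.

Leg 1: heading=74.8°, groundspeed=108.8 kt
Leg 2: heading=89.5°, groundspeed=106.9 kt
Leg 3: heading=335.8°, groundspeed=113.1 kt
Leg 4: heading=190.7°, groundspeed=98.4 kt
Leg 5: heading=100.5°, groundspeed=105.4 kt
Leg 6: heading=316.3°, groundspeed=111.6 kt

Leg 1: desired track 70.9°; wind correction +3.9° → command heading 74.8°, groundspeed 108.8 kt
Leg 2: desired track 85.3°; wind correction +4.2° → command heading 89.5°, groundspeed 106.9 kt
Leg 3: desired track 337.6°; wind correction -1.8° → command heading 335.8°, groundspeed 113.1 kt
Leg 4: desired track 191.3°; wind correction -0.6° → command heading 190.7°, groundspeed 98.4 kt
Leg 5: desired track 96.3°; wind correction +4.2° → command heading 100.5°, groundspeed 105.4 kt
Leg 6: desired track 319.2°; wind correction -2.9° → command heading 316.3°, groundspeed 111.6 kt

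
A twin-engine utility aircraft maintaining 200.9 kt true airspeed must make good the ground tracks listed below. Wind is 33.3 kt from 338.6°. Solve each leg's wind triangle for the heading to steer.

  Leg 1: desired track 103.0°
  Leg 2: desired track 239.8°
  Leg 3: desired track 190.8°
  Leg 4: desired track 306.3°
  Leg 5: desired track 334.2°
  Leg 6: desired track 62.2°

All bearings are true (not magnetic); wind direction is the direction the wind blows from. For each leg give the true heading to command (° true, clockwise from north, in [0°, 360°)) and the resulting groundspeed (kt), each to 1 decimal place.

Leg 1: heading=95.1°, groundspeed=217.8 kt
Leg 2: heading=249.2°, groundspeed=203.3 kt
Leg 3: heading=195.9°, groundspeed=228.3 kt
Leg 4: heading=311.4°, groundspeed=172.0 kt
Leg 5: heading=334.9°, groundspeed=167.7 kt
Leg 6: heading=52.7°, groundspeed=194.4 kt

Leg 1: desired track 103.0°; wind correction -7.9° → command heading 95.1°, groundspeed 217.8 kt
Leg 2: desired track 239.8°; wind correction +9.4° → command heading 249.2°, groundspeed 203.3 kt
Leg 3: desired track 190.8°; wind correction +5.1° → command heading 195.9°, groundspeed 228.3 kt
Leg 4: desired track 306.3°; wind correction +5.1° → command heading 311.4°, groundspeed 172.0 kt
Leg 5: desired track 334.2°; wind correction +0.7° → command heading 334.9°, groundspeed 167.7 kt
Leg 6: desired track 62.2°; wind correction -9.5° → command heading 52.7°, groundspeed 194.4 kt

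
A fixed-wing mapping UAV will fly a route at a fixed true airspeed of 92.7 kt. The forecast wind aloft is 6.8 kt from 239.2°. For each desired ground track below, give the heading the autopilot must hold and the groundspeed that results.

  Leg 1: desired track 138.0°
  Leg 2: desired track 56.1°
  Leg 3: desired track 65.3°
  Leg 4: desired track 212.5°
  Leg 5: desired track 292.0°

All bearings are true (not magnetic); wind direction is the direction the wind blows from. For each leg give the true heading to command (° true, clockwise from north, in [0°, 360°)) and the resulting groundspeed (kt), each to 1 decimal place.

Leg 1: heading=142.1°, groundspeed=93.8 kt
Leg 2: heading=55.9°, groundspeed=99.5 kt
Leg 3: heading=65.7°, groundspeed=99.5 kt
Leg 4: heading=214.4°, groundspeed=86.6 kt
Leg 5: heading=288.7°, groundspeed=88.4 kt

Leg 1: desired track 138.0°; wind correction +4.1° → command heading 142.1°, groundspeed 93.8 kt
Leg 2: desired track 56.1°; wind correction -0.2° → command heading 55.9°, groundspeed 99.5 kt
Leg 3: desired track 65.3°; wind correction +0.4° → command heading 65.7°, groundspeed 99.5 kt
Leg 4: desired track 212.5°; wind correction +1.9° → command heading 214.4°, groundspeed 86.6 kt
Leg 5: desired track 292.0°; wind correction -3.3° → command heading 288.7°, groundspeed 88.4 kt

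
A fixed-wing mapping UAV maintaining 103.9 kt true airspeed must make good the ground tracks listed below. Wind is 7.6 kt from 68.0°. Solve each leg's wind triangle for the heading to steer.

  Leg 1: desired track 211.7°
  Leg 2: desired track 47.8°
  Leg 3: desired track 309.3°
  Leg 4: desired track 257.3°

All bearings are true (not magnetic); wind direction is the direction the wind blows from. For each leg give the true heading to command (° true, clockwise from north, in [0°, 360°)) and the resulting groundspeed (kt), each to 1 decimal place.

Leg 1: heading=209.2°, groundspeed=109.9 kt
Leg 2: heading=49.2°, groundspeed=96.7 kt
Leg 3: heading=313.0°, groundspeed=107.3 kt
Leg 4: heading=258.0°, groundspeed=111.4 kt

Leg 1: desired track 211.7°; wind correction -2.5° → command heading 209.2°, groundspeed 109.9 kt
Leg 2: desired track 47.8°; wind correction +1.4° → command heading 49.2°, groundspeed 96.7 kt
Leg 3: desired track 309.3°; wind correction +3.7° → command heading 313.0°, groundspeed 107.3 kt
Leg 4: desired track 257.3°; wind correction +0.7° → command heading 258.0°, groundspeed 111.4 kt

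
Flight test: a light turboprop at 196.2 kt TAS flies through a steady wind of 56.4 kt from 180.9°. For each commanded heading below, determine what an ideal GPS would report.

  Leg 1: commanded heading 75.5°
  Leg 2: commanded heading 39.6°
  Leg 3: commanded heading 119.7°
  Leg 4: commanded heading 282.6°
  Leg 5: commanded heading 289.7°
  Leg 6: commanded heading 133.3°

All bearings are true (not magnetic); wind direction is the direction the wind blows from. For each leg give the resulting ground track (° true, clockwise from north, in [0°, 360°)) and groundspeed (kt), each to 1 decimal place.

Leg 1: heading 75.5°; drift -14.4° → track 61.1°, groundspeed 218.1 kt
Leg 2: heading 39.6°; drift -8.4° → track 31.2°, groundspeed 242.8 kt
Leg 3: heading 119.7°; drift -16.3° → track 103.4°, groundspeed 176.1 kt
Leg 4: heading 282.6°; drift +14.9° → track 297.5°, groundspeed 214.9 kt
Leg 5: heading 289.7°; drift +14.0° → track 303.7°, groundspeed 220.9 kt
Leg 6: heading 133.3°; drift -14.8° → track 118.5°, groundspeed 163.6 kt

Leg 1: track=61.1°, groundspeed=218.1 kt
Leg 2: track=31.2°, groundspeed=242.8 kt
Leg 3: track=103.4°, groundspeed=176.1 kt
Leg 4: track=297.5°, groundspeed=214.9 kt
Leg 5: track=303.7°, groundspeed=220.9 kt
Leg 6: track=118.5°, groundspeed=163.6 kt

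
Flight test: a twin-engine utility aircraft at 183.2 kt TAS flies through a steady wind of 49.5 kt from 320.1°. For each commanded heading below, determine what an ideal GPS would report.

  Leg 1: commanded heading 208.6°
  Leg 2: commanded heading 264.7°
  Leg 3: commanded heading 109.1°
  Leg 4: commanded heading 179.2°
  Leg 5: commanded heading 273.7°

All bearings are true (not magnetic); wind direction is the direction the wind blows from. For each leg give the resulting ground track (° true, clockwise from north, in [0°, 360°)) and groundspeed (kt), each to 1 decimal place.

Leg 1: track=195.7°, groundspeed=206.5 kt
Leg 2: track=250.0°, groundspeed=160.4 kt
Leg 3: track=115.5°, groundspeed=227.1 kt
Leg 4: track=171.2°, groundspeed=223.8 kt
Leg 5: track=260.2°, groundspeed=153.3 kt

Leg 1: heading 208.6°; drift -12.9° → track 195.7°, groundspeed 206.5 kt
Leg 2: heading 264.7°; drift -14.7° → track 250.0°, groundspeed 160.4 kt
Leg 3: heading 109.1°; drift +6.4° → track 115.5°, groundspeed 227.1 kt
Leg 4: heading 179.2°; drift -8.0° → track 171.2°, groundspeed 223.8 kt
Leg 5: heading 273.7°; drift -13.5° → track 260.2°, groundspeed 153.3 kt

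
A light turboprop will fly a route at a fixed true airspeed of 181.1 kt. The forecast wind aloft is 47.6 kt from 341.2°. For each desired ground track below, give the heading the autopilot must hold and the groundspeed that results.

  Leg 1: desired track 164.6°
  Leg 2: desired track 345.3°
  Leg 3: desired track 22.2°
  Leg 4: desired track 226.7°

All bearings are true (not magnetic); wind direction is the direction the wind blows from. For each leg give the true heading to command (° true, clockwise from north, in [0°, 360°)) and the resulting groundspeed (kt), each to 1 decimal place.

Leg 1: desired track 164.6°; wind correction +0.9° → command heading 165.5°, groundspeed 228.6 kt
Leg 2: desired track 345.3°; wind correction -1.1° → command heading 344.2°, groundspeed 133.6 kt
Leg 3: desired track 22.2°; wind correction -9.9° → command heading 12.3°, groundspeed 142.5 kt
Leg 4: desired track 226.7°; wind correction +13.8° → command heading 240.5°, groundspeed 195.6 kt

Leg 1: heading=165.5°, groundspeed=228.6 kt
Leg 2: heading=344.2°, groundspeed=133.6 kt
Leg 3: heading=12.3°, groundspeed=142.5 kt
Leg 4: heading=240.5°, groundspeed=195.6 kt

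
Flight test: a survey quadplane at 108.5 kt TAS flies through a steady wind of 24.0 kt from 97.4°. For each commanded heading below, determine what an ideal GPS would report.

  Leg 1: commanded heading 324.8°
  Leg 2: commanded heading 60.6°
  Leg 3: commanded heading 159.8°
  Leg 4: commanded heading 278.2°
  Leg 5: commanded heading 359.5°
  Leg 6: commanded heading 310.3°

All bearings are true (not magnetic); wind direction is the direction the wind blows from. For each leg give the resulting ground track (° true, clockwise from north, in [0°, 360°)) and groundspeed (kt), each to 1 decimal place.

Leg 1: heading 324.8°; drift -8.1° → track 316.7°, groundspeed 126.0 kt
Leg 2: heading 60.6°; drift -9.1° → track 51.5°, groundspeed 90.4 kt
Leg 3: heading 159.8°; drift +12.3° → track 172.1°, groundspeed 99.7 kt
Leg 4: heading 278.2°; drift -0.1° → track 278.1°, groundspeed 132.5 kt
Leg 5: heading 359.5°; drift -12.0° → track 347.5°, groundspeed 114.3 kt
Leg 6: heading 310.3°; drift -5.8° → track 304.5°, groundspeed 129.3 kt

Leg 1: track=316.7°, groundspeed=126.0 kt
Leg 2: track=51.5°, groundspeed=90.4 kt
Leg 3: track=172.1°, groundspeed=99.7 kt
Leg 4: track=278.1°, groundspeed=132.5 kt
Leg 5: track=347.5°, groundspeed=114.3 kt
Leg 6: track=304.5°, groundspeed=129.3 kt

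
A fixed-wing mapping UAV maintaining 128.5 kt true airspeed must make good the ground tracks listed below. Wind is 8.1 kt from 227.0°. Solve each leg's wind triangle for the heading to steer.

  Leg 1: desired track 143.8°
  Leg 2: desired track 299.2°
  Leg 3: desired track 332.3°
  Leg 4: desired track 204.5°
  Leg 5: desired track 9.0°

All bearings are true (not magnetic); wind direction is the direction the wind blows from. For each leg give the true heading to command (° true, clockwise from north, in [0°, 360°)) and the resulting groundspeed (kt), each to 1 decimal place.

Leg 1: heading=147.4°, groundspeed=127.3 kt
Leg 2: heading=295.8°, groundspeed=125.8 kt
Leg 3: heading=328.8°, groundspeed=130.4 kt
Leg 4: heading=205.9°, groundspeed=121.0 kt
Leg 5: heading=6.8°, groundspeed=134.8 kt

Leg 1: desired track 143.8°; wind correction +3.6° → command heading 147.4°, groundspeed 127.3 kt
Leg 2: desired track 299.2°; wind correction -3.4° → command heading 295.8°, groundspeed 125.8 kt
Leg 3: desired track 332.3°; wind correction -3.5° → command heading 328.8°, groundspeed 130.4 kt
Leg 4: desired track 204.5°; wind correction +1.4° → command heading 205.9°, groundspeed 121.0 kt
Leg 5: desired track 9.0°; wind correction -2.2° → command heading 6.8°, groundspeed 134.8 kt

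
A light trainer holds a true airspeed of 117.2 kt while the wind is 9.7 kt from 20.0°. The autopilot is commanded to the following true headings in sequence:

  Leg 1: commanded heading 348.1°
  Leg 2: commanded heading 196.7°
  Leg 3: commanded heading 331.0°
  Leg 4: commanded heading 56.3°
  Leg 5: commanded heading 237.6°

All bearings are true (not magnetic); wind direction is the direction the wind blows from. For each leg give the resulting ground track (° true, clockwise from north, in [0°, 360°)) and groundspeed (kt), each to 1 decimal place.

Leg 1: heading 348.1°; drift -2.7° → track 345.4°, groundspeed 109.1 kt
Leg 2: heading 196.7°; drift +0.3° → track 197.0°, groundspeed 126.9 kt
Leg 3: heading 331.0°; drift -3.8° → track 327.2°, groundspeed 111.1 kt
Leg 4: heading 56.3°; drift +3.0° → track 59.3°, groundspeed 109.5 kt
Leg 5: heading 237.6°; drift -2.7° → track 234.9°, groundspeed 125.0 kt

Leg 1: track=345.4°, groundspeed=109.1 kt
Leg 2: track=197.0°, groundspeed=126.9 kt
Leg 3: track=327.2°, groundspeed=111.1 kt
Leg 4: track=59.3°, groundspeed=109.5 kt
Leg 5: track=234.9°, groundspeed=125.0 kt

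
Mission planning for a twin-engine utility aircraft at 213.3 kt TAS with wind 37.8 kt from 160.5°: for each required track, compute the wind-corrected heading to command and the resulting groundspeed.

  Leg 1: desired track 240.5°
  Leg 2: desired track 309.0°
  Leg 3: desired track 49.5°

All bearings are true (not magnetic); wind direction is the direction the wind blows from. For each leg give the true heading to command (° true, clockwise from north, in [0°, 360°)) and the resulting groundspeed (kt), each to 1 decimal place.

Leg 1: heading=230.4°, groundspeed=203.5 kt
Leg 2: heading=303.7°, groundspeed=244.6 kt
Leg 3: heading=59.0°, groundspeed=223.9 kt

Leg 1: desired track 240.5°; wind correction -10.1° → command heading 230.4°, groundspeed 203.5 kt
Leg 2: desired track 309.0°; wind correction -5.3° → command heading 303.7°, groundspeed 244.6 kt
Leg 3: desired track 49.5°; wind correction +9.5° → command heading 59.0°, groundspeed 223.9 kt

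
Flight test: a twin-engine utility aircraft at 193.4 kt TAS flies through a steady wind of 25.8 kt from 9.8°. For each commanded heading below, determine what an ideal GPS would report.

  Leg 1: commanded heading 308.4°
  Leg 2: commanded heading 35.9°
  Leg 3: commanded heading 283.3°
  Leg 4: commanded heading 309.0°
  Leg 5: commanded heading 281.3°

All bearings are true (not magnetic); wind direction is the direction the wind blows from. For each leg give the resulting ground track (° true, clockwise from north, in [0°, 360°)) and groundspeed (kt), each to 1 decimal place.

Leg 1: track=301.3°, groundspeed=182.5 kt
Leg 2: track=39.7°, groundspeed=170.6 kt
Leg 3: track=275.7°, groundspeed=193.5 kt
Leg 4: track=301.9°, groundspeed=182.2 kt
Leg 5: track=273.7°, groundspeed=194.4 kt

Leg 1: heading 308.4°; drift -7.1° → track 301.3°, groundspeed 182.5 kt
Leg 2: heading 35.9°; drift +3.8° → track 39.7°, groundspeed 170.6 kt
Leg 3: heading 283.3°; drift -7.6° → track 275.7°, groundspeed 193.5 kt
Leg 4: heading 309.0°; drift -7.1° → track 301.9°, groundspeed 182.2 kt
Leg 5: heading 281.3°; drift -7.6° → track 273.7°, groundspeed 194.4 kt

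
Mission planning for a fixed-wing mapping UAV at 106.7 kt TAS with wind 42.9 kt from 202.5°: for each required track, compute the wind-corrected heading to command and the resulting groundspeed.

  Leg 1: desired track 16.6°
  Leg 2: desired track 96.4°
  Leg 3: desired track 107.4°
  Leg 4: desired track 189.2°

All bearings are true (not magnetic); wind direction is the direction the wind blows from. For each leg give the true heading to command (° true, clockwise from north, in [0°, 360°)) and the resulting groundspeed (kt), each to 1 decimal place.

Leg 1: heading=14.2°, groundspeed=149.3 kt
Leg 2: heading=119.1°, groundspeed=110.3 kt
Leg 3: heading=131.0°, groundspeed=101.6 kt
Leg 4: heading=194.5°, groundspeed=64.5 kt

Leg 1: desired track 16.6°; wind correction -2.4° → command heading 14.2°, groundspeed 149.3 kt
Leg 2: desired track 96.4°; wind correction +22.7° → command heading 119.1°, groundspeed 110.3 kt
Leg 3: desired track 107.4°; wind correction +23.6° → command heading 131.0°, groundspeed 101.6 kt
Leg 4: desired track 189.2°; wind correction +5.3° → command heading 194.5°, groundspeed 64.5 kt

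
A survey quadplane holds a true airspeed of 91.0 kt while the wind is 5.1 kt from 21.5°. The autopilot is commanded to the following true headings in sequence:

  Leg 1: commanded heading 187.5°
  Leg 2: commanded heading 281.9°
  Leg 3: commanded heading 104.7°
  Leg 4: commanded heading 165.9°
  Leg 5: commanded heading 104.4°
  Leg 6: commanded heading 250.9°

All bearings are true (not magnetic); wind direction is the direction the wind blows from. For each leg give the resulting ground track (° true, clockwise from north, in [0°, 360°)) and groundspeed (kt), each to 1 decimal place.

Leg 1: heading 187.5°; drift +0.7° → track 188.2°, groundspeed 96.0 kt
Leg 2: heading 281.9°; drift -3.1° → track 278.8°, groundspeed 92.0 kt
Leg 3: heading 104.7°; drift +3.2° → track 107.9°, groundspeed 90.5 kt
Leg 4: heading 165.9°; drift +1.8° → track 167.7°, groundspeed 95.2 kt
Leg 5: heading 104.4°; drift +3.2° → track 107.6°, groundspeed 90.5 kt
Leg 6: heading 250.9°; drift -2.4° → track 248.5°, groundspeed 94.4 kt

Leg 1: track=188.2°, groundspeed=96.0 kt
Leg 2: track=278.8°, groundspeed=92.0 kt
Leg 3: track=107.9°, groundspeed=90.5 kt
Leg 4: track=167.7°, groundspeed=95.2 kt
Leg 5: track=107.6°, groundspeed=90.5 kt
Leg 6: track=248.5°, groundspeed=94.4 kt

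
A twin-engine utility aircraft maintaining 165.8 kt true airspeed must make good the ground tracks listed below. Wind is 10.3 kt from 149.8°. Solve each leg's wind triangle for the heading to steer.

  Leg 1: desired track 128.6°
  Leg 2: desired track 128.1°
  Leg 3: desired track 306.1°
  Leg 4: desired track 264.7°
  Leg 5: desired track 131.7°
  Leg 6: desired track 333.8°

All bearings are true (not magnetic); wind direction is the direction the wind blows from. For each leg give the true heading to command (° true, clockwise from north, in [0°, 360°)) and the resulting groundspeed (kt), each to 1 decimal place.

Leg 1: heading=129.9°, groundspeed=156.2 kt
Leg 2: heading=129.4°, groundspeed=156.2 kt
Leg 3: heading=304.7°, groundspeed=175.2 kt
Leg 4: heading=261.5°, groundspeed=169.9 kt
Leg 5: heading=132.8°, groundspeed=156.0 kt
Leg 6: heading=334.0°, groundspeed=176.1 kt

Leg 1: desired track 128.6°; wind correction +1.3° → command heading 129.9°, groundspeed 156.2 kt
Leg 2: desired track 128.1°; wind correction +1.3° → command heading 129.4°, groundspeed 156.2 kt
Leg 3: desired track 306.1°; wind correction -1.4° → command heading 304.7°, groundspeed 175.2 kt
Leg 4: desired track 264.7°; wind correction -3.2° → command heading 261.5°, groundspeed 169.9 kt
Leg 5: desired track 131.7°; wind correction +1.1° → command heading 132.8°, groundspeed 156.0 kt
Leg 6: desired track 333.8°; wind correction +0.2° → command heading 334.0°, groundspeed 176.1 kt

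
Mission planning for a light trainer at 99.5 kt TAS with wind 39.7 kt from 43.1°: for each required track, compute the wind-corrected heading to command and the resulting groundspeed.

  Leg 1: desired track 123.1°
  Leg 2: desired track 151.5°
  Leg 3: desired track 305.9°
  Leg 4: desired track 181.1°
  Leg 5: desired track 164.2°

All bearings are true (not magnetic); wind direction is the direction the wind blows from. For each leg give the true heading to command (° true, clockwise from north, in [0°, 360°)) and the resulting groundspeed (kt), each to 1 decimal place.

Leg 1: desired track 123.1°; wind correction -23.1° → command heading 100.0°, groundspeed 84.6 kt
Leg 2: desired track 151.5°; wind correction -22.2° → command heading 129.3°, groundspeed 104.6 kt
Leg 3: desired track 305.9°; wind correction +23.3° → command heading 329.2°, groundspeed 96.3 kt
Leg 4: desired track 181.1°; wind correction -15.5° → command heading 165.6°, groundspeed 125.4 kt
Leg 5: desired track 164.2°; wind correction -20.0° → command heading 144.2°, groundspeed 114.0 kt

Leg 1: heading=100.0°, groundspeed=84.6 kt
Leg 2: heading=129.3°, groundspeed=104.6 kt
Leg 3: heading=329.2°, groundspeed=96.3 kt
Leg 4: heading=165.6°, groundspeed=125.4 kt
Leg 5: heading=144.2°, groundspeed=114.0 kt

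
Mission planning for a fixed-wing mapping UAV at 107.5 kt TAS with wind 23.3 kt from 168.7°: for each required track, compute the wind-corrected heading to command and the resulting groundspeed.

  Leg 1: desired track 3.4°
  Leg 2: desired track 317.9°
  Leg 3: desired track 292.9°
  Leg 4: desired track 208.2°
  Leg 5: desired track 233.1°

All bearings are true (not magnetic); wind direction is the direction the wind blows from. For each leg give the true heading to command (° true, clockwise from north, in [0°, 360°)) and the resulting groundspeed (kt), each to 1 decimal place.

Leg 1: heading=6.6°, groundspeed=129.9 kt
Leg 2: heading=311.5°, groundspeed=126.8 kt
Leg 3: heading=282.6°, groundspeed=118.9 kt
Leg 4: heading=200.3°, groundspeed=88.5 kt
Leg 5: heading=221.8°, groundspeed=95.4 kt

Leg 1: desired track 3.4°; wind correction +3.2° → command heading 6.6°, groundspeed 129.9 kt
Leg 2: desired track 317.9°; wind correction -6.4° → command heading 311.5°, groundspeed 126.8 kt
Leg 3: desired track 292.9°; wind correction -10.3° → command heading 282.6°, groundspeed 118.9 kt
Leg 4: desired track 208.2°; wind correction -7.9° → command heading 200.3°, groundspeed 88.5 kt
Leg 5: desired track 233.1°; wind correction -11.3° → command heading 221.8°, groundspeed 95.4 kt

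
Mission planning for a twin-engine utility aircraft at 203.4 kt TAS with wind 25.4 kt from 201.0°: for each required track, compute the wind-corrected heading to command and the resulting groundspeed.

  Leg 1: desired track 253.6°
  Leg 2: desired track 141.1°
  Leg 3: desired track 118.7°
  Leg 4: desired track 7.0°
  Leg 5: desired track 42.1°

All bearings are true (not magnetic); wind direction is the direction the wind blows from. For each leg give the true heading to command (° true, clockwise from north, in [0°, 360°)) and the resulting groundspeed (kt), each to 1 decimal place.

Leg 1: desired track 253.6°; wind correction -5.7° → command heading 247.9°, groundspeed 187.0 kt
Leg 2: desired track 141.1°; wind correction +6.2° → command heading 147.3°, groundspeed 189.5 kt
Leg 3: desired track 118.7°; wind correction +7.1° → command heading 125.8°, groundspeed 198.4 kt
Leg 4: desired track 7.0°; wind correction -1.7° → command heading 5.3°, groundspeed 228.0 kt
Leg 5: desired track 42.1°; wind correction +2.6° → command heading 44.7°, groundspeed 226.9 kt

Leg 1: heading=247.9°, groundspeed=187.0 kt
Leg 2: heading=147.3°, groundspeed=189.5 kt
Leg 3: heading=125.8°, groundspeed=198.4 kt
Leg 4: heading=5.3°, groundspeed=228.0 kt
Leg 5: heading=44.7°, groundspeed=226.9 kt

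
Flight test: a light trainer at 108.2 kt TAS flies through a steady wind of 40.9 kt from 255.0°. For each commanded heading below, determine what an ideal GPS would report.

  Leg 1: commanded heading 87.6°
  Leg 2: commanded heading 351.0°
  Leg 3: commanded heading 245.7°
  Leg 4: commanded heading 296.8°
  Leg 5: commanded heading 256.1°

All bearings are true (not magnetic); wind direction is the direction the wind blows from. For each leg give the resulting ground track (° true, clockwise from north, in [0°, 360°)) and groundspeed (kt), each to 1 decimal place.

Leg 1: heading 87.6°; drift -3.4° → track 84.2°, groundspeed 148.4 kt
Leg 2: heading 351.0°; drift +19.9° → track 10.9°, groundspeed 119.6 kt
Leg 3: heading 245.7°; drift -5.6° → track 240.1°, groundspeed 68.2 kt
Leg 4: heading 296.8°; drift +19.3° → track 316.1°, groundspeed 82.4 kt
Leg 5: heading 256.1°; drift +0.7° → track 256.8°, groundspeed 67.3 kt

Leg 1: track=84.2°, groundspeed=148.4 kt
Leg 2: track=10.9°, groundspeed=119.6 kt
Leg 3: track=240.1°, groundspeed=68.2 kt
Leg 4: track=316.1°, groundspeed=82.4 kt
Leg 5: track=256.8°, groundspeed=67.3 kt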